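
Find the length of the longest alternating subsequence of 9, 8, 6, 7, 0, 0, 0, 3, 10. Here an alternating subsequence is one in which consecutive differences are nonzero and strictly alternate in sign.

Track the best alternating length ending on an up-step vs a down-step at each position: up/down = 1/1, 1/2, 1/2, 3/2, 1/4, 1/4, 1/4, 5/4, 5/1.
The maximum over both is 5; one such subsequence is 9, 6, 7, 0, 3.

5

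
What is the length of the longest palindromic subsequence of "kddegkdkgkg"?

One longest palindromic subsequence is kgkdkgk (positions 1,5,6,7,8,9,10); it reads the same forward and backward, and the interval DP gives dp[1][11] = 7.

7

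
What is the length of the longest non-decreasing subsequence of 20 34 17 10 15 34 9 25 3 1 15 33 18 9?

4

One longest non-decreasing subsequence is 10, 15, 25, 33 (positions 4,5,8,12), of length 4; no longer one exists.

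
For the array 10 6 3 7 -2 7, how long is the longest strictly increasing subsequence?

Let dp[i] be the longest increasing subsequence ending at position i. Then dp = [1, 1, 1, 2, 1, 2].
The maximum is 2; one witness is 6, 7 at positions 2,4.

2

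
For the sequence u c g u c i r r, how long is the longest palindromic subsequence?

3

Using dp[i][j] = 2 + dp[i+1][j−1] if the ends match, else max(dp[i+1][j], dp[i][j−1]):
dp[1][8] = 3. A witness is cuc at positions 2,4,5.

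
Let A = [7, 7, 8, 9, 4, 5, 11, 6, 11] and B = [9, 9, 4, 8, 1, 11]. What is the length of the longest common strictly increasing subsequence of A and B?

For each value that appears in both, track the longest common increasing run ending there.
The best achievable length is 2; one witness is 9, 11 (A-positions 4,7, B-positions 1,6).

2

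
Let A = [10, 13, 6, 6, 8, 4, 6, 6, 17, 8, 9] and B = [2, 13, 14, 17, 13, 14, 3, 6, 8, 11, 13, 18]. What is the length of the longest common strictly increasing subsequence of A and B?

2

For each value that appears in both, track the longest common increasing run ending there.
The best achievable length is 2; one witness is 13, 17 (A-positions 2,9, B-positions 2,4).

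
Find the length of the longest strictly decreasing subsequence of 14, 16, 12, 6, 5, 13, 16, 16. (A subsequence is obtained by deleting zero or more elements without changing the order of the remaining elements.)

4

One longest decreasing subsequence is 14, 12, 6, 5 (positions 1,3,4,5), of length 4; no longer one exists.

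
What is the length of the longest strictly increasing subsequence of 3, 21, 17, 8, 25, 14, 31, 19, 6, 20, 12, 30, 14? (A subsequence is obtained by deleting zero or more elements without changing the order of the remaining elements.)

6

One longest increasing subsequence is 3, 8, 14, 19, 20, 30 (positions 1,4,6,8,10,12), of length 6; no longer one exists.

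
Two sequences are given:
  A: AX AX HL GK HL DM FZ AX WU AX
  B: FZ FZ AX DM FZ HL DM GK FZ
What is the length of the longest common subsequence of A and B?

Backtracking the LCS table gives one alignment: AX (A1,B3) → HL (A3,B6) → GK (A4,B8) → FZ (A7,B9).
So the longest common subsequence has length 4.

4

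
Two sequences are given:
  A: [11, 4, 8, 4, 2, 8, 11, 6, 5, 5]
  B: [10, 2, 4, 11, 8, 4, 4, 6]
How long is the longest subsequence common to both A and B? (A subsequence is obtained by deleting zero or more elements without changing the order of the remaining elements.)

A longest common subsequence is 11, 4, 4, 6 (length 4); the LCS DP confirms no longer common subsequence exists.

4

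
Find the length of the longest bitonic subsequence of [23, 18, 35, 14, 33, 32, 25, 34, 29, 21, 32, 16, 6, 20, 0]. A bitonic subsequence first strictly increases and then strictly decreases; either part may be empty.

One longest bitonic subsequence is 23, 35, 33, 32, 29, 21, 16, 6, 0 (positions 1,3,5,6,9,10,12,13,15): it rises to 35 then falls. Length 9 is optimal.

9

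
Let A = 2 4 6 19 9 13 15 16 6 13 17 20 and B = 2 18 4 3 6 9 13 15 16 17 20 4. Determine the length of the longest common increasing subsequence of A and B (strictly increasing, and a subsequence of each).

9

A longest common strictly increasing subsequence is 2, 4, 6, 9, 13, 15, 16, 17, 20 (length 9); it appears in order in both A and B, and no longer such subsequence exists.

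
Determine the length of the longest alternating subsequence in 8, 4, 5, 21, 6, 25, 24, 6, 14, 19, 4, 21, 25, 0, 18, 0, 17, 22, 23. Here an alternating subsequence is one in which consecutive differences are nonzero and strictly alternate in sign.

13

Track the best alternating length ending on an up-step vs a down-step at each position: up/down = 1/1, 1/2, 3/2, 3/1, 3/4, 5/1, 5/6, 3/6, 7/6, 7/6, 1/8, 9/6, 9/1, 1/10, 11/10, 1/12, 13/12, 13/10, 13/10.
The maximum over both is 13; one such subsequence is 8, 4, 21, 6, 25, 6, 14, 4, 21, 0, 18, 0, 17.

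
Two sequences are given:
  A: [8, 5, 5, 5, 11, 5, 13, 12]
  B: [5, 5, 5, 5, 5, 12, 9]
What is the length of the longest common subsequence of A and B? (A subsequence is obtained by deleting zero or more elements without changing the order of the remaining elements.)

5

Backtracking the LCS table gives one alignment: 5 (A2,B2) → 5 (A3,B3) → 5 (A4,B4) → 5 (A6,B5) → 12 (A8,B6).
So the longest common subsequence has length 5.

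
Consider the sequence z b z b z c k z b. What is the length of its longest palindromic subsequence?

Using dp[i][j] = 2 + dp[i+1][j−1] if the ends match, else max(dp[i+1][j], dp[i][j−1]):
dp[1][9] = 5. A witness is bzkzb at positions 2,3,7,8,9.

5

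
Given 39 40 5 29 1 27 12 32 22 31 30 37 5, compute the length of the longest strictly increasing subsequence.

Let dp[i] be the longest increasing subsequence ending at position i. Then dp = [1, 2, 1, 2, 1, 2, 2, 3, 3, 4, 4, 5, 2].
The maximum is 5; one witness is 5, 12, 22, 31, 37 at positions 3,7,9,10,12.

5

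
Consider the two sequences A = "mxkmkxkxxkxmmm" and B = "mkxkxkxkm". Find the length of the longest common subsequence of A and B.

A longest common subsequence is mxkxkxkm (length 8); the LCS DP confirms no longer common subsequence exists.

8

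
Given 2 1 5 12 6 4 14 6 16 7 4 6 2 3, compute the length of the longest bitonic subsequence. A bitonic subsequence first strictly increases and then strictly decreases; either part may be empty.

One longest bitonic subsequence is 2, 5, 12, 14, 16, 7, 6, 3 (positions 1,3,4,7,9,10,12,14): it rises to 16 then falls. Length 8 is optimal.

8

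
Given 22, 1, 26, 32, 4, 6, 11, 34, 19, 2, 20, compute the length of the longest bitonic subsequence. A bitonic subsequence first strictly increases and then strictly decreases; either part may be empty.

Let inc[i] be the LIS ending at i and dec[i] the longest strictly decreasing subsequence starting at i. inc = [1, 1, 2, 3, 2, 3, 4, 5, 5, 2, 6], dec = [3, 1, 3, 3, 2, 2, 2, 3, 2, 1, 1].
max_i inc[i]+dec[i]−1 = 7, with one witness 1, 4, 6, 11, 34, 19, 2.

7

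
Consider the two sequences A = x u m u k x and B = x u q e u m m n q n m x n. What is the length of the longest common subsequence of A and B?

A longest common subsequence is xumx (length 4); the LCS DP confirms no longer common subsequence exists.

4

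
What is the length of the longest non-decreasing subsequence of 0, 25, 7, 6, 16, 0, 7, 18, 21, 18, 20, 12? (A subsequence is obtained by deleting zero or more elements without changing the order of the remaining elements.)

6

Let dp[i] be the longest non-decreasing subsequence ending at position i. Then dp = [1, 2, 2, 2, 3, 2, 3, 4, 5, 5, 6, 4].
The maximum is 6; one witness is 0, 7, 16, 18, 18, 20 at positions 1,3,5,8,10,11.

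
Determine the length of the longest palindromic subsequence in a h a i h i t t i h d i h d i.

Using dp[i][j] = 2 + dp[i+1][j−1] if the ends match, else max(dp[i+1][j], dp[i][j−1]):
dp[1][15] = 10. A witness is hihittihih at positions 2,4,5,6,7,8,9,10,12,13.

10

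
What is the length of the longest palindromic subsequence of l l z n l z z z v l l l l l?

Using dp[i][j] = 2 + dp[i+1][j−1] if the ends match, else max(dp[i+1][j], dp[i][j−1]):
dp[1][14] = 9. A witness is lllzzzlll at positions 1,2,5,6,7,8,12,13,14.

9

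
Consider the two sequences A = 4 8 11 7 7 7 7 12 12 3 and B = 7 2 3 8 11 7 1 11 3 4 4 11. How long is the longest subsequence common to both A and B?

A longest common subsequence is 8, 11, 7, 3 (length 4); the LCS DP confirms no longer common subsequence exists.

4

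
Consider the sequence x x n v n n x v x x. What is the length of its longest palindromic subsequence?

8

One longest palindromic subsequence is xxvnnvxx (positions 1,2,4,5,6,8,9,10); it reads the same forward and backward, and the interval DP gives dp[1][10] = 8.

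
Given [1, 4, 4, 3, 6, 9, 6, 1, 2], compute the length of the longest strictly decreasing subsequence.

3

Scanning left to right, the best length ending at each element is: 1→1, 4→1, 4→1, 3→2, 6→1, 9→1, 6→2, 1→3, 2→3.
So the longest decreasing subsequence has length 3, e.g. 4, 3, 1.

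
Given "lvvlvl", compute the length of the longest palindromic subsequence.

5

One longest palindromic subsequence is lvlvl (positions 1,2,4,5,6); it reads the same forward and backward, and the interval DP gives dp[1][6] = 5.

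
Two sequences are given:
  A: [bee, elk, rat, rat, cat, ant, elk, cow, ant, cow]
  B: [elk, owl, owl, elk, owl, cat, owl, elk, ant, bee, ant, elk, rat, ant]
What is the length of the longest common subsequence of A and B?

Backtracking the LCS table gives one alignment: elk (A2,B4) → cat (A5,B6) → ant (A6,B11) → elk (A7,B12) → ant (A9,B14).
So the longest common subsequence has length 5.

5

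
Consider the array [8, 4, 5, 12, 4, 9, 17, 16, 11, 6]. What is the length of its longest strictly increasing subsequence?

One longest increasing subsequence is 4, 5, 12, 17 (positions 2,3,4,7), of length 4; no longer one exists.

4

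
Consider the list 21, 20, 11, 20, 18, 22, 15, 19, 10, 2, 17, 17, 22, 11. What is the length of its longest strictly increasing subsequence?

4

Let dp[i] be the longest increasing subsequence ending at position i. Then dp = [1, 1, 1, 2, 2, 3, 2, 3, 1, 1, 3, 3, 4, 2].
The maximum is 4; one witness is 11, 18, 19, 22 at positions 3,5,8,13.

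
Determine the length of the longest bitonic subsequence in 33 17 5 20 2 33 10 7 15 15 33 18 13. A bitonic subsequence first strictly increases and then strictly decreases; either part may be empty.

One longest bitonic subsequence is 5, 10, 15, 33, 18, 13 (positions 3,7,9,11,12,13): it rises to 33 then falls. Length 6 is optimal.

6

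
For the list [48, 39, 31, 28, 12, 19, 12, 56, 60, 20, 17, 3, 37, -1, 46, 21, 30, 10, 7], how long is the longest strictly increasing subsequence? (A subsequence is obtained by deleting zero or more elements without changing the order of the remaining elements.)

5

Scanning left to right, the best length ending at each element is: 48→1, 39→1, 31→1, 28→1, 12→1, 19→2, 12→1, 56→3, 60→4, 20→3, 17→2, 3→1, 37→4, -1→1, 46→5, 21→4, 30→5, 10→2, 7→2.
So the longest increasing subsequence has length 5, e.g. 12, 19, 20, 37, 46.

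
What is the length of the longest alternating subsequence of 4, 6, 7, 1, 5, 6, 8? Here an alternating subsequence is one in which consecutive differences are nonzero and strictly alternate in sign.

Track the best alternating length ending on an up-step vs a down-step at each position: up/down = 1/1, 2/1, 2/1, 1/3, 4/3, 4/3, 4/1.
The maximum over both is 4; one such subsequence is 4, 6, 1, 5.

4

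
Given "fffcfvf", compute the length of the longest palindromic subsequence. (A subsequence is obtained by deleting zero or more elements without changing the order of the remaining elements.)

One longest palindromic subsequence is ffcff (positions 1,3,4,5,7); it reads the same forward and backward, and the interval DP gives dp[1][7] = 5.

5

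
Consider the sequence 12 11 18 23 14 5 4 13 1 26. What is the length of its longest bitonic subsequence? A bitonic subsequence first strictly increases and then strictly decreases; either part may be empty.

7

One longest bitonic subsequence is 12, 18, 23, 14, 5, 4, 1 (positions 1,3,4,5,6,7,9): it rises to 23 then falls. Length 7 is optimal.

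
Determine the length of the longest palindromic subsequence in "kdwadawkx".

7

Using dp[i][j] = 2 + dp[i+1][j−1] if the ends match, else max(dp[i+1][j], dp[i][j−1]):
dp[1][9] = 7. A witness is kwadawk at positions 1,3,4,5,6,7,8.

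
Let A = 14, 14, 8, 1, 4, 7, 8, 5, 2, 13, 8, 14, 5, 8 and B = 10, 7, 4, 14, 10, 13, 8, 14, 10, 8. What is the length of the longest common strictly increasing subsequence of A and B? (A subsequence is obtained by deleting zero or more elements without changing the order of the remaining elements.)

For each value that appears in both, track the longest common increasing run ending there.
The best achievable length is 3; one witness is 7, 13, 14 (A-positions 6,10,12, B-positions 2,6,8).

3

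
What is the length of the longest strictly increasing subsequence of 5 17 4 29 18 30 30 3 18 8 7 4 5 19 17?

4

Scanning left to right, the best length ending at each element is: 5→1, 17→2, 4→1, 29→3, 18→3, 30→4, 30→4, 3→1, 18→3, 8→2, 7→2, 4→2, 5→3, 19→4, 17→4.
So the longest increasing subsequence has length 4, e.g. 5, 17, 29, 30.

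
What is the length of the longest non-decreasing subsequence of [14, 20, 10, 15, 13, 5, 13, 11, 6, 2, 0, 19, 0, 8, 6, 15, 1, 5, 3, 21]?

Let dp[i] be the longest non-decreasing subsequence ending at position i. Then dp = [1, 2, 1, 2, 2, 1, 3, 2, 2, 1, 1, 4, 2, 3, 3, 4, 3, 4, 4, 5].
The maximum is 5; one witness is 10, 13, 13, 19, 21 at positions 3,5,7,12,20.

5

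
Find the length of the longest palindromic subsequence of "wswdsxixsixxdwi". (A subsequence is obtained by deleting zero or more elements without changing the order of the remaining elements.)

9

One longest palindromic subsequence is wdxxixxdw (positions 3,4,6,8,10,11,12,13,14); it reads the same forward and backward, and the interval DP gives dp[1][15] = 9.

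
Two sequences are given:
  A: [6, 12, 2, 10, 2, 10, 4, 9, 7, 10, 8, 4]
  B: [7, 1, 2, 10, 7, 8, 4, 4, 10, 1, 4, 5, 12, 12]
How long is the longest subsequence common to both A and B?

5

Backtracking the LCS table gives one alignment: 2 (A3,B3) → 10 (A4,B4) → 4 (A7,B8) → 10 (A10,B9) → 4 (A12,B11).
So the longest common subsequence has length 5.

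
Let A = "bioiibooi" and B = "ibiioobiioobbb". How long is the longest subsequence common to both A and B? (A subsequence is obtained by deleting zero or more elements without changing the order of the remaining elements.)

7

Backtracking the LCS table gives one alignment: b (A1,B2) → i (A2,B4) → o (A3,B6) → i (A4,B8) → i (A5,B9) → o (A7,B10) → o (A8,B11).
So the longest common subsequence has length 7.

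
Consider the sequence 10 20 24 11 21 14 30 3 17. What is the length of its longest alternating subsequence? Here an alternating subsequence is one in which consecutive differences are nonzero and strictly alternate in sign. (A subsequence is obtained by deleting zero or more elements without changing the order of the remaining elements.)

Track the best alternating length ending on an up-step vs a down-step at each position: up/down = 1/1, 2/1, 2/1, 2/3, 4/3, 4/5, 6/1, 1/7, 8/7.
The maximum over both is 8; one such subsequence is 10, 20, 11, 21, 14, 30, 3, 17.

8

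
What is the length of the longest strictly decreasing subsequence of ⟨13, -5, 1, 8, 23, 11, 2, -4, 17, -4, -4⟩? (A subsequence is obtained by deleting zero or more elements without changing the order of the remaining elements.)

4

Let dp[i] be the longest decreasing subsequence ending at position i. Then dp = [1, 2, 2, 2, 1, 2, 3, 4, 2, 4, 4].
The maximum is 4; one witness is 13, 8, 2, -4 at positions 1,4,7,8.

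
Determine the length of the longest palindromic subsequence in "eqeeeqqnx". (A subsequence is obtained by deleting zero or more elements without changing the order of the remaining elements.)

One longest palindromic subsequence is qeeeq (positions 2,3,4,5,7); it reads the same forward and backward, and the interval DP gives dp[1][9] = 5.

5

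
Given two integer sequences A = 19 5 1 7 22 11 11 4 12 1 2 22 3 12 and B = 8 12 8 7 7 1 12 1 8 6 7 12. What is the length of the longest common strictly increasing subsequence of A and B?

3

For each value that appears in both, track the longest common increasing run ending there.
The best achievable length is 3; one witness is 1, 7, 12 (A-positions 3,4,9, B-positions 6,11,12).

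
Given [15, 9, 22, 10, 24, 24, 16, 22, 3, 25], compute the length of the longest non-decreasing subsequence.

5

Scanning left to right, the best length ending at each element is: 15→1, 9→1, 22→2, 10→2, 24→3, 24→4, 16→3, 22→4, 3→1, 25→5.
So the longest non-decreasing subsequence has length 5, e.g. 15, 22, 24, 24, 25.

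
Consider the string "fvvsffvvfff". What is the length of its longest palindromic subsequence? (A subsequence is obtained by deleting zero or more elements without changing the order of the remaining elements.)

8

One longest palindromic subsequence is fffvvfff (positions 1,5,6,7,8,9,10,11); it reads the same forward and backward, and the interval DP gives dp[1][11] = 8.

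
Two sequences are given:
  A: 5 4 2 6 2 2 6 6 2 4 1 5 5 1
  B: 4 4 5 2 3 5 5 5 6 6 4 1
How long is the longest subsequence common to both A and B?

6

A longest common subsequence is 5, 2, 6, 6, 4, 1 (length 6); the LCS DP confirms no longer common subsequence exists.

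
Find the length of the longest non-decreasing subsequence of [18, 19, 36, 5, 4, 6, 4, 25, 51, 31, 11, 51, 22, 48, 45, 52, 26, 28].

6

One longest non-decreasing subsequence is 18, 19, 36, 51, 51, 52 (positions 1,2,3,9,12,16), of length 6; no longer one exists.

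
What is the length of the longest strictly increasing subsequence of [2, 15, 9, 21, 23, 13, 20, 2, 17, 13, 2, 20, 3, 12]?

5

Scanning left to right, the best length ending at each element is: 2→1, 15→2, 9→2, 21→3, 23→4, 13→3, 20→4, 2→1, 17→4, 13→3, 2→1, 20→5, 3→2, 12→3.
So the longest increasing subsequence has length 5, e.g. 2, 9, 13, 17, 20.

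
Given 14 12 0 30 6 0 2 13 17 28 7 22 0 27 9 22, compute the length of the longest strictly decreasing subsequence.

Let dp[i] be the longest decreasing subsequence ending at position i. Then dp = [1, 2, 3, 1, 3, 4, 4, 2, 2, 2, 3, 3, 5, 3, 4, 4].
The maximum is 5; one witness is 14, 12, 6, 2, 0 at positions 1,2,5,7,13.

5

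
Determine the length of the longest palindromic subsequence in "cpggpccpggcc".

10

Using dp[i][j] = 2 + dp[i+1][j−1] if the ends match, else max(dp[i+1][j], dp[i][j−1]):
dp[1][12] = 10. A witness is cggpccpggc at positions 1,3,4,5,6,7,8,9,10,12.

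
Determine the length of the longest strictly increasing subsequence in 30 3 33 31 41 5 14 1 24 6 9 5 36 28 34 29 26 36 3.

One longest increasing subsequence is 3, 5, 14, 24, 28, 34, 36 (positions 2,6,7,9,14,15,18), of length 7; no longer one exists.

7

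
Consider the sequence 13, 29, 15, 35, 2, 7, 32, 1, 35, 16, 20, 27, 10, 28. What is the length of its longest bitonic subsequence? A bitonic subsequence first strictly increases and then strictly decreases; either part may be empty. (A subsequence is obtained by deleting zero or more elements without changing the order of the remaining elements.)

6

Let inc[i] be the LIS ending at i and dec[i] the longest strictly decreasing subsequence starting at i. inc = [1, 2, 2, 3, 1, 2, 3, 1, 4, 3, 4, 5, 3, 6], dec = [3, 4, 3, 4, 2, 2, 3, 1, 3, 2, 2, 2, 1, 1].
max_i inc[i]+dec[i]−1 = 6, with one witness 13, 29, 35, 32, 27, 10.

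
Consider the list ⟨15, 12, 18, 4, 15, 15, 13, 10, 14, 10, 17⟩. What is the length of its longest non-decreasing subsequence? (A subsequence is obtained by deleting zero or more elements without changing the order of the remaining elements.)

One longest non-decreasing subsequence is 15, 15, 15, 17 (positions 1,5,6,11), of length 4; no longer one exists.

4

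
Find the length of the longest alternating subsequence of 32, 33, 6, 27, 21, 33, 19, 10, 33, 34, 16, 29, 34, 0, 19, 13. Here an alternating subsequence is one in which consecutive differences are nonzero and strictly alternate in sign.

Track the best alternating length ending on an up-step vs a down-step at each position: up/down = 1/1, 2/1, 1/3, 4/3, 4/5, 6/1, 4/7, 4/7, 8/1, 8/1, 8/9, 10/9, 10/1, 1/11, 12/11, 12/13.
The maximum over both is 13; one such subsequence is 32, 33, 6, 27, 21, 33, 19, 33, 16, 29, 0, 19, 13.

13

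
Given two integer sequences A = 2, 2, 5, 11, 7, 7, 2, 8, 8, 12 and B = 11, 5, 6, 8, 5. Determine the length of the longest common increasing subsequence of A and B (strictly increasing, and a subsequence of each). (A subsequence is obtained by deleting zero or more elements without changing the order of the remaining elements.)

For each value that appears in both, track the longest common increasing run ending there.
The best achievable length is 2; one witness is 5, 8 (A-positions 3,8, B-positions 2,4).

2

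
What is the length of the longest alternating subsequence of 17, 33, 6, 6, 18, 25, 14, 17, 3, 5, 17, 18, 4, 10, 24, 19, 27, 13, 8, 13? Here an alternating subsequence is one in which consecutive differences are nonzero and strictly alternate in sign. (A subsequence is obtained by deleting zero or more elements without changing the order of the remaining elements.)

14

A longest alternating subsequence is 17, 33, 6, 18, 14, 17, 3, 5, 4, 24, 19, 27, 8, 13 (positions 1,2,3,5,7,8,9,10,13,15,16,17,19,20); its 13 consecutive differences strictly alternate in sign, and length 14 is optimal.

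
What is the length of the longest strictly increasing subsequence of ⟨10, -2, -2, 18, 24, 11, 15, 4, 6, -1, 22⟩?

4

Let dp[i] be the longest increasing subsequence ending at position i. Then dp = [1, 1, 1, 2, 3, 2, 3, 2, 3, 2, 4].
The maximum is 4; one witness is 10, 11, 15, 22 at positions 1,6,7,11.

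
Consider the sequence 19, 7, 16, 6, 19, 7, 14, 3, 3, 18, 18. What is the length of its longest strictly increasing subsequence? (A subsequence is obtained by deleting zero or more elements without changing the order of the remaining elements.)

4

One longest increasing subsequence is 6, 7, 14, 18 (positions 4,6,7,10), of length 4; no longer one exists.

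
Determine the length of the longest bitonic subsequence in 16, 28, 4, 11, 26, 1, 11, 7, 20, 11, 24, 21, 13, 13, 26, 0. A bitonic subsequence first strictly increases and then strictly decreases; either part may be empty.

7

One longest bitonic subsequence is 16, 28, 26, 24, 21, 13, 0 (positions 1,2,5,11,12,14,16): it rises to 28 then falls. Length 7 is optimal.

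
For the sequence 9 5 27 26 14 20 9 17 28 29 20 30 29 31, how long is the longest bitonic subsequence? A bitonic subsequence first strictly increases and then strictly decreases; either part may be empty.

7

One longest bitonic subsequence is 9, 14, 20, 28, 29, 30, 29 (positions 1,5,6,9,10,12,13): it rises to 30 then falls. Length 7 is optimal.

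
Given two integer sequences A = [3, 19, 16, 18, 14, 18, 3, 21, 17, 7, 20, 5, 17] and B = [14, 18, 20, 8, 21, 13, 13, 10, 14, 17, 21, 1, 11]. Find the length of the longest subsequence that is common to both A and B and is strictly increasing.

3

For each value that appears in both, track the longest common increasing run ending there.
The best achievable length is 3; one witness is 14, 18, 20 (A-positions 5,6,11, B-positions 1,2,3).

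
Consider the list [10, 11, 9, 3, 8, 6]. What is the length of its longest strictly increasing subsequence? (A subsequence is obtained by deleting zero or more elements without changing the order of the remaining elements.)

Scanning left to right, the best length ending at each element is: 10→1, 11→2, 9→1, 3→1, 8→2, 6→2.
So the longest increasing subsequence has length 2, e.g. 10, 11.

2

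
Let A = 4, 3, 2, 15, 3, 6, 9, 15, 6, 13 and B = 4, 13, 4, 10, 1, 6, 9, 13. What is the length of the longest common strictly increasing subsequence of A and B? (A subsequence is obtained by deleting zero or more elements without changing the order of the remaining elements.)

A longest common strictly increasing subsequence is 4, 6, 9, 13 (length 4); it appears in order in both A and B, and no longer such subsequence exists.

4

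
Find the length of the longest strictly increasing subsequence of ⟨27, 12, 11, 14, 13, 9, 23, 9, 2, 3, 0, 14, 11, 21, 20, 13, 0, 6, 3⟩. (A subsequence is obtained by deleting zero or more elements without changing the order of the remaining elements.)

Let dp[i] be the longest increasing subsequence ending at position i. Then dp = [1, 1, 1, 2, 2, 1, 3, 1, 1, 2, 1, 3, 3, 4, 4, 4, 1, 3, 2].
The maximum is 4; one witness is 12, 13, 14, 21 at positions 2,5,12,14.

4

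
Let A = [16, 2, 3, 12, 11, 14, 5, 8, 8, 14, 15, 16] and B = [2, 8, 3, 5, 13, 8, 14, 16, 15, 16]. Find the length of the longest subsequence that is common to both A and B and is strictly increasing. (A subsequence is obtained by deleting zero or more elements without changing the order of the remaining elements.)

7

For each value that appears in both, track the longest common increasing run ending there.
The best achievable length is 7; one witness is 2, 3, 5, 8, 14, 15, 16 (A-positions 2,3,7,8,10,11,12, B-positions 1,3,4,6,7,9,10).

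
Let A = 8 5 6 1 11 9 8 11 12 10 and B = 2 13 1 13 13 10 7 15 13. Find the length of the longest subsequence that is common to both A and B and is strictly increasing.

For each value that appears in both, track the longest common increasing run ending there.
The best achievable length is 2; one witness is 1, 10 (A-positions 4,10, B-positions 3,6).

2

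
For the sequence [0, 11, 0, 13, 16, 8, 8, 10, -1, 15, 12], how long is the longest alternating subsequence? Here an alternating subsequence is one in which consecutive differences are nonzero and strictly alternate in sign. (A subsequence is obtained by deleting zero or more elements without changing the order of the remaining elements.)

9

Track the best alternating length ending on an up-step vs a down-step at each position: up/down = 1/1, 2/1, 1/3, 4/1, 4/1, 4/5, 4/5, 6/5, 1/7, 8/5, 8/9.
The maximum over both is 9; one such subsequence is 0, 11, 0, 13, 8, 10, -1, 15, 12.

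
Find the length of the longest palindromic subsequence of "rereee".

One longest palindromic subsequence is eeee (positions 2,4,5,6); it reads the same forward and backward, and the interval DP gives dp[1][6] = 4.

4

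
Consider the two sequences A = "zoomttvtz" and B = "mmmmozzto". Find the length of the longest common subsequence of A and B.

A longest common subsequence is zo (length 2); the LCS DP confirms no longer common subsequence exists.

2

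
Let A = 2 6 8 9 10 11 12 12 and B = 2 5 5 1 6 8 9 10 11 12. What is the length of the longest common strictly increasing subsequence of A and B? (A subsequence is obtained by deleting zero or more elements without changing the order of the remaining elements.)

7

For each value that appears in both, track the longest common increasing run ending there.
The best achievable length is 7; one witness is 2, 6, 8, 9, 10, 11, 12 (A-positions 1,2,3,4,5,6,7, B-positions 1,5,6,7,8,9,10).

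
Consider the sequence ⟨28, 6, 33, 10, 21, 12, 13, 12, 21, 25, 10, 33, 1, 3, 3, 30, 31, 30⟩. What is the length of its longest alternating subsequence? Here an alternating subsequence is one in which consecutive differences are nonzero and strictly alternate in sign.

A longest alternating subsequence is 28, 6, 33, 10, 21, 12, 13, 12, 21, 10, 33, 1, 31, 30 (positions 1,2,3,4,5,6,7,8,9,11,12,13,17,18); its 13 consecutive differences strictly alternate in sign, and length 14 is optimal.

14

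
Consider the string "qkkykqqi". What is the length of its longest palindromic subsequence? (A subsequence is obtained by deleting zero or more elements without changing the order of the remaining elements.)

5

One longest palindromic subsequence is qkykq (positions 1,3,4,5,7); it reads the same forward and backward, and the interval DP gives dp[1][8] = 5.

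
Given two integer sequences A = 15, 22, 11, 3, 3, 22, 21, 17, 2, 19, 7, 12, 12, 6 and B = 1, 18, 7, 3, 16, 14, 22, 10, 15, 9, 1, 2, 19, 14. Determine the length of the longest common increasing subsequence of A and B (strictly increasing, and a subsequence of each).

2

For each value that appears in both, track the longest common increasing run ending there.
The best achievable length is 2; one witness is 3, 22 (A-positions 4,6, B-positions 4,7).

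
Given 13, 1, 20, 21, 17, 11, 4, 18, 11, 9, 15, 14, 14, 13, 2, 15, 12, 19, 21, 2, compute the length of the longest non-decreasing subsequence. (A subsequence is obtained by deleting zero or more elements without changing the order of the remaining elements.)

8

Scanning left to right, the best length ending at each element is: 13→1, 1→1, 20→2, 21→3, 17→2, 11→2, 4→2, 18→3, 11→3, 9→3, 15→4, 14→4, 14→5, 13→4, 2→2, 15→6, 12→4, 19→7, 21→8, 2→3.
So the longest non-decreasing subsequence has length 8, e.g. 1, 11, 11, 14, 14, 15, 19, 21.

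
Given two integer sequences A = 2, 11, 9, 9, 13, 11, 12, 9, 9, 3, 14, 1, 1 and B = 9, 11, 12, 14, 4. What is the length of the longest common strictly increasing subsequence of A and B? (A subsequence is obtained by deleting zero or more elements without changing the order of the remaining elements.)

A longest common strictly increasing subsequence is 9, 11, 12, 14 (length 4); it appears in order in both A and B, and no longer such subsequence exists.

4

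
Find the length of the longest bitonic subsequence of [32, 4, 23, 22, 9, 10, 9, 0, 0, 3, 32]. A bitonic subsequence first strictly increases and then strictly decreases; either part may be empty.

Let inc[i] be the LIS ending at i and dec[i] the longest strictly decreasing subsequence starting at i. inc = [1, 1, 2, 2, 2, 3, 2, 1, 1, 2, 4], dec = [6, 2, 5, 4, 2, 3, 2, 1, 1, 1, 1].
max_i inc[i]+dec[i]−1 = 6, with one witness 32, 23, 22, 10, 9, 3.

6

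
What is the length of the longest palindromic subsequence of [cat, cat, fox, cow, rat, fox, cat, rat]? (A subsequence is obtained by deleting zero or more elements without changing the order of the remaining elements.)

5

Using dp[i][j] = 2 + dp[i+1][j−1] if the ends match, else max(dp[i+1][j], dp[i][j−1]):
dp[1][8] = 5. A witness is cat fox rat fox cat at positions 2,3,5,6,7.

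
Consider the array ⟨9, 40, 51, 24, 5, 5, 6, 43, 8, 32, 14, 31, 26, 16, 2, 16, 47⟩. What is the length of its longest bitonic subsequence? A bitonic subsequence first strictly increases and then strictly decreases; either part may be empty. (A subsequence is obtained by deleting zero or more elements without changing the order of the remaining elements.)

9

Let inc[i] be the LIS ending at i and dec[i] the longest strictly decreasing subsequence starting at i. inc = [1, 2, 3, 2, 1, 1, 2, 3, 3, 4, 4, 5, 5, 5, 1, 5, 6], dec = [3, 6, 7, 3, 2, 2, 2, 6, 2, 5, 2, 4, 3, 2, 1, 1, 1].
max_i inc[i]+dec[i]−1 = 9, with one witness 9, 40, 51, 43, 32, 31, 26, 16, 2.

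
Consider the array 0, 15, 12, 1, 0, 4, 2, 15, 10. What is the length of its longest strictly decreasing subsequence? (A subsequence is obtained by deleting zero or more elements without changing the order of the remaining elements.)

Scanning left to right, the best length ending at each element is: 0→1, 15→1, 12→2, 1→3, 0→4, 4→3, 2→4, 15→1, 10→3.
So the longest decreasing subsequence has length 4, e.g. 15, 12, 1, 0.

4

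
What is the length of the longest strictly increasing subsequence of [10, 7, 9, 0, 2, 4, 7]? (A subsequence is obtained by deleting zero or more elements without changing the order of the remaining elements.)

4

Scanning left to right, the best length ending at each element is: 10→1, 7→1, 9→2, 0→1, 2→2, 4→3, 7→4.
So the longest increasing subsequence has length 4, e.g. 0, 2, 4, 7.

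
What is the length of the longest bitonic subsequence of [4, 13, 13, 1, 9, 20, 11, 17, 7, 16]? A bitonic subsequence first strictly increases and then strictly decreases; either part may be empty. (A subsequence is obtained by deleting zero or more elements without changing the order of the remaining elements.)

5

One longest bitonic subsequence is 4, 13, 20, 17, 16 (positions 1,2,6,8,10): it rises to 20 then falls. Length 5 is optimal.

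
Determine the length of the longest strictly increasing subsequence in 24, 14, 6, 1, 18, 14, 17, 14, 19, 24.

Let dp[i] be the longest increasing subsequence ending at position i. Then dp = [1, 1, 1, 1, 2, 2, 3, 2, 4, 5].
The maximum is 5; one witness is 6, 14, 17, 19, 24 at positions 3,6,7,9,10.

5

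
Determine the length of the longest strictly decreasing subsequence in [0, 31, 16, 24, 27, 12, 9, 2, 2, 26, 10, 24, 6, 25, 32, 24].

5

Let dp[i] be the longest decreasing subsequence ending at position i. Then dp = [1, 1, 2, 2, 2, 3, 4, 5, 5, 3, 4, 4, 5, 4, 1, 5].
The maximum is 5; one witness is 31, 16, 12, 9, 2 at positions 2,3,6,7,8.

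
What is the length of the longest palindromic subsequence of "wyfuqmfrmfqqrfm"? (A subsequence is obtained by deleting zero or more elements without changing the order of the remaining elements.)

One longest palindromic subsequence is mfrqqrfm (positions 6,7,8,11,12,13,14,15); it reads the same forward and backward, and the interval DP gives dp[1][15] = 8.

8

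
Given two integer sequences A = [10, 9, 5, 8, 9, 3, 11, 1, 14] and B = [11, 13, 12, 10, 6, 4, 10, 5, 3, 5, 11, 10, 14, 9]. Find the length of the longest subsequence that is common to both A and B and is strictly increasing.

For each value that appears in both, track the longest common increasing run ending there.
The best achievable length is 3; one witness is 10, 11, 14 (A-positions 1,7,9, B-positions 4,11,13).

3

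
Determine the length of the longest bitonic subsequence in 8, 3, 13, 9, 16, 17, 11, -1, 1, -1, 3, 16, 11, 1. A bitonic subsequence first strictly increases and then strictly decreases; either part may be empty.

One longest bitonic subsequence is 8, 13, 16, 17, 16, 11, 1 (positions 1,3,5,6,12,13,14): it rises to 17 then falls. Length 7 is optimal.

7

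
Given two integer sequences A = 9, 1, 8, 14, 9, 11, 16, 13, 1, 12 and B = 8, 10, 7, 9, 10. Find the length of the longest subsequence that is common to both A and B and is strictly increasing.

For each value that appears in both, track the longest common increasing run ending there.
The best achievable length is 2; one witness is 8, 9 (A-positions 3,5, B-positions 1,4).

2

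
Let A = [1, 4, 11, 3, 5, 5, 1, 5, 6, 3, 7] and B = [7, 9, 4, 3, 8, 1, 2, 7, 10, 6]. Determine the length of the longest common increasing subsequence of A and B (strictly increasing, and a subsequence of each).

A longest common strictly increasing subsequence is 4, 7 (length 2); it appears in order in both A and B, and no longer such subsequence exists.

2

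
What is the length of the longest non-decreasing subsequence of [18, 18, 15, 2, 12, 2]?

One longest non-decreasing subsequence is 18, 18 (positions 1,2), of length 2; no longer one exists.

2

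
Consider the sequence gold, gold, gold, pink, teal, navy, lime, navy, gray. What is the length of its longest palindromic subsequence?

3

One longest palindromic subsequence is navy lime navy (positions 6,7,8); it reads the same forward and backward, and the interval DP gives dp[1][9] = 3.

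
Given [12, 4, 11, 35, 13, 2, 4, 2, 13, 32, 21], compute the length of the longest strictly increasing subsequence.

4

Scanning left to right, the best length ending at each element is: 12→1, 4→1, 11→2, 35→3, 13→3, 2→1, 4→2, 2→1, 13→3, 32→4, 21→4.
So the longest increasing subsequence has length 4, e.g. 4, 11, 13, 32.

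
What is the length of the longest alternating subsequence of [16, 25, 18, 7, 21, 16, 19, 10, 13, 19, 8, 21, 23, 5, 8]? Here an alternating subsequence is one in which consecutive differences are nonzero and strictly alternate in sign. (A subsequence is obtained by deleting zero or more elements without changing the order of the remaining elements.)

12

A longest alternating subsequence is 16, 25, 18, 21, 16, 19, 10, 13, 8, 21, 5, 8 (positions 1,2,3,5,6,7,8,9,11,12,14,15); its 11 consecutive differences strictly alternate in sign, and length 12 is optimal.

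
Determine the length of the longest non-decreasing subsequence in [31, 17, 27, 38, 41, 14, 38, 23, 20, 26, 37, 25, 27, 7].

4

One longest non-decreasing subsequence is 17, 27, 38, 41 (positions 2,3,4,5), of length 4; no longer one exists.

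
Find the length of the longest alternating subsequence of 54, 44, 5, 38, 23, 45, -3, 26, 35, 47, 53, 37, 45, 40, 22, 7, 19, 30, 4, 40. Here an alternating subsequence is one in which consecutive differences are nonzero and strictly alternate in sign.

Track the best alternating length ending on an up-step vs a down-step at each position: up/down = 1/1, 1/2, 1/2, 3/2, 3/4, 5/2, 1/6, 7/6, 7/6, 7/2, 7/2, 7/8, 9/8, 9/10, 7/10, 7/10, 11/10, 11/10, 7/12, 13/10.
The maximum over both is 13; one such subsequence is 54, 5, 38, 23, 45, -3, 47, 37, 45, 7, 19, 4, 40.

13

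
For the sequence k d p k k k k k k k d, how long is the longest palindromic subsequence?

One longest palindromic subsequence is dkkkkkkkd (positions 2,4,5,6,7,8,9,10,11); it reads the same forward and backward, and the interval DP gives dp[1][11] = 9.

9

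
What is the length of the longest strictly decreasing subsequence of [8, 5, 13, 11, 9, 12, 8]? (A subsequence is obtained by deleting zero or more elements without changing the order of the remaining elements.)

Let dp[i] be the longest decreasing subsequence ending at position i. Then dp = [1, 2, 1, 2, 3, 2, 4].
The maximum is 4; one witness is 13, 11, 9, 8 at positions 3,4,5,7.

4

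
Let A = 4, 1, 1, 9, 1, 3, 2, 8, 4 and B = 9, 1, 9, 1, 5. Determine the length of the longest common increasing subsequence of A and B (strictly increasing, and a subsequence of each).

2

For each value that appears in both, track the longest common increasing run ending there.
The best achievable length is 2; one witness is 1, 9 (A-positions 2,4, B-positions 2,3).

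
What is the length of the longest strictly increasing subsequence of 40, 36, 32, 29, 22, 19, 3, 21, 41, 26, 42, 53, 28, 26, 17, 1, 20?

Scanning left to right, the best length ending at each element is: 40→1, 36→1, 32→1, 29→1, 22→1, 19→1, 3→1, 21→2, 41→3, 26→3, 42→4, 53→5, 28→4, 26→3, 17→2, 1→1, 20→3.
So the longest increasing subsequence has length 5, e.g. 19, 21, 41, 42, 53.

5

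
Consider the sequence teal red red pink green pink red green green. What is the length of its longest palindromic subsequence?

5

Using dp[i][j] = 2 + dp[i+1][j−1] if the ends match, else max(dp[i+1][j], dp[i][j−1]):
dp[1][9] = 5. A witness is red pink green pink red at positions 3,4,5,6,7.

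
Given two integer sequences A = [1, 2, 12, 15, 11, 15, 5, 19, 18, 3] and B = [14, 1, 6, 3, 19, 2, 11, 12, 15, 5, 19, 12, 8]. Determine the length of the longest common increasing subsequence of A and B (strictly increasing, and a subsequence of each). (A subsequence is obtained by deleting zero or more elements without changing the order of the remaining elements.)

A longest common strictly increasing subsequence is 1, 2, 12, 15, 19 (length 5); it appears in order in both A and B, and no longer such subsequence exists.

5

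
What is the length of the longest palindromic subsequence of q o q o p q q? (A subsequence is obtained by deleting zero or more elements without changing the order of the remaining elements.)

Using dp[i][j] = 2 + dp[i+1][j−1] if the ends match, else max(dp[i+1][j], dp[i][j−1]):
dp[1][7] = 5. A witness is qqpqq at positions 1,3,5,6,7.

5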